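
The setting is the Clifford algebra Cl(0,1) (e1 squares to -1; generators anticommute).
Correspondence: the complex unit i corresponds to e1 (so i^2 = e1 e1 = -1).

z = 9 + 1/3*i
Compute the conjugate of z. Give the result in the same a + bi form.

In blades: z = 9 + 1/3*e1.
Conjugation here is Clifford conjugation: the scalar is fixed and the grade-1 and grade-2 blades all flip sign, giving 9 - 1/3*e1; translating back:
Answer: 9 - 1/3*i


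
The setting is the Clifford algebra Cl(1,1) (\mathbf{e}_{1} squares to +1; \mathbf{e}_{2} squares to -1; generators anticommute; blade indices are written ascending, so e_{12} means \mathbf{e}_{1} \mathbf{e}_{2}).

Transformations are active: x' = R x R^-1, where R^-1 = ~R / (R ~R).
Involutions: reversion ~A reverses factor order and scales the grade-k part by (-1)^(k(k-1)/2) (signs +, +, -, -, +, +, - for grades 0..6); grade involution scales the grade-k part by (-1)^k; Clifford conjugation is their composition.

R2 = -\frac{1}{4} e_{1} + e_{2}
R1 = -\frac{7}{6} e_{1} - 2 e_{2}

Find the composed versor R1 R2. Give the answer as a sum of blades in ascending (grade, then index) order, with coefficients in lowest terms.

Distribute over the terms of R1 (each basis-blade product reordered to ascending indices, repeated generators contracted through their squares):
(-\frac{7}{6} e_{1}) R2 = \frac{7}{24} - \frac{7}{6} e_{12}
(-2 e_{2}) R2 = 2 - \frac{1}{2} e_{12}
Summing the partial products and collecting blades:
Answer: \frac{55}{24} - \frac{5}{3} e_{12}


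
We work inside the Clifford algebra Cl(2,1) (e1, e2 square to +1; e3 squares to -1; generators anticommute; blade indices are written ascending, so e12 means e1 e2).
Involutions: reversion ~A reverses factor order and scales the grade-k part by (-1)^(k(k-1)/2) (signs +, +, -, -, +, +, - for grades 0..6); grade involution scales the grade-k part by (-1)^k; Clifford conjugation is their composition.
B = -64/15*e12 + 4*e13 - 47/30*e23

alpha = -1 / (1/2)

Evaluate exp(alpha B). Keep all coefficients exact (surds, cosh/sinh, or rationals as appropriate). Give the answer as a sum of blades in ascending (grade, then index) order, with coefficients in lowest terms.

B^2 term by term: the squares give (-64/15)^2*(e12)^2 + (4)^2*(e13)^2 + (-47/30)^2*(e23)^2 = 4096/225*(-1) + 16*(+1) + 2209/900*(+1) = 1/4 (each basis 2-blade squares to minus the product of its generators' squares); cross terms between blades sharing an index anticommute and cancel. So B^2 = 1/4.
B^2 = 1/4 — hyperbolic case — the even/odd split gives cosh and sinh: l = 1/2, alpha*l = -1, so exp(alpha B) = cosh(-1) + (sinh(-1)/(1/2))*B = cosh(1) + (-2*sinh(1))*B.
Answer: cosh(1) + 128*sinh(1)/15*e12 - 8*sinh(1)*e13 + 47*sinh(1)/15*e23


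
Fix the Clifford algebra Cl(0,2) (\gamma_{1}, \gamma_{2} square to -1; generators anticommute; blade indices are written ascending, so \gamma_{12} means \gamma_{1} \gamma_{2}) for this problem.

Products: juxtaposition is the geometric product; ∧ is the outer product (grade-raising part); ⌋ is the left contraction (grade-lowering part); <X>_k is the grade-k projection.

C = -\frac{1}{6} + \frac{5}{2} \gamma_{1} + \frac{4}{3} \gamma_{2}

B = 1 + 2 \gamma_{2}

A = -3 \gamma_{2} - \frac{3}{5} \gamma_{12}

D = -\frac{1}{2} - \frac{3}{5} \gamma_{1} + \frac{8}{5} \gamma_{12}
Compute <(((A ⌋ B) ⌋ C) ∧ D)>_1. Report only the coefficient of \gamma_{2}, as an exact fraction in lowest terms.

step 1: 6
step 2: -1 + 15 \gamma_{1} + 8 \gamma_{2}
step 3: \frac{1}{2} - \frac{69}{10} \gamma_{1} - 4 \gamma_{2} + \frac{16}{5} \gamma_{12}
step 4: -\frac{69}{10} \gamma_{1} - 4 \gamma_{2}
Answer: -4


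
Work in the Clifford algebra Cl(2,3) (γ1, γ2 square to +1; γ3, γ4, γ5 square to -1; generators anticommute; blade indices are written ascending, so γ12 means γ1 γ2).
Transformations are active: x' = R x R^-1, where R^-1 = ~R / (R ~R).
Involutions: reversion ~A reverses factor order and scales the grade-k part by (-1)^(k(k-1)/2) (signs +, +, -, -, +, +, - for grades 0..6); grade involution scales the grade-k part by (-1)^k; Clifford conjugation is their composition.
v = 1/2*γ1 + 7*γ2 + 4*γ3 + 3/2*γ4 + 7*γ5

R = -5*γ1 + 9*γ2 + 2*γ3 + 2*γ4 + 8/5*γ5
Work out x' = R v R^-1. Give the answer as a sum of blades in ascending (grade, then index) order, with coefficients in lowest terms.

~R = -5*γ1 + 9*γ2 + 2*γ3 + 2*γ4 + 8/5*γ5, and R ~R = 2386/25, so R^-1 = ~R / (2386/25).
R v = 383/10 - 79/2*γ12 - 21*γ13 - 17/2*γ14 - 179/5*γ15 + 22*γ23 - 1/2*γ24 + 259/5*γ25 - 5*γ34 + 38/5*γ35 + 58/5*γ45
Answer: -5384/1193*γ1 + 533/2386*γ2 - 2857/1193*γ3 + 251/2386*γ4 - 6819/1193*γ5


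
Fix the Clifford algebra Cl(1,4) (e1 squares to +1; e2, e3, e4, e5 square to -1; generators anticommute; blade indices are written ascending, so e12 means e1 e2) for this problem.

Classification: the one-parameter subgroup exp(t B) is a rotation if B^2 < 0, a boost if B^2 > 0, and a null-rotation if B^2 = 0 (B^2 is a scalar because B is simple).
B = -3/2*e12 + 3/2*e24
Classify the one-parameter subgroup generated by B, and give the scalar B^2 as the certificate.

B^2 term by term: the squares give (-3/2)^2*(e12)^2 + (3/2)^2*(e24)^2 = 9/4*(+1) + 9/4*(-1) = 0 (each basis 2-blade squares to minus the product of its generators' squares); cross terms between blades sharing an index anticommute and cancel. So B^2 = 0.
Answer: null-rotation, certificate B^2 = 0. Why this suffices: the scalar 0 survives any versor conjugation, so its sign alone determines the class however B is presented.


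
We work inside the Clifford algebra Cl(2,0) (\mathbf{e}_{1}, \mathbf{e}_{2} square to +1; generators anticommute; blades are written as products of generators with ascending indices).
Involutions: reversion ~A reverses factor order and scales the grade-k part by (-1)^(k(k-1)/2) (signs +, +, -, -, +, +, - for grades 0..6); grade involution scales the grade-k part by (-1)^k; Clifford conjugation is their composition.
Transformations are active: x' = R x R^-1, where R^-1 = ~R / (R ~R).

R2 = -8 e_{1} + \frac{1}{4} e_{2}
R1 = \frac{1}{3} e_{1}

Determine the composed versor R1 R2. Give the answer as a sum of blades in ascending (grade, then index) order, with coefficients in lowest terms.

Distribute over the terms of R1 (each basis-blade product reordered to ascending indices, repeated generators contracted through their squares):
(\frac{1}{3} e_{1}) R2 = -\frac{8}{3} + \frac{1}{12} e_{1} e_{2}
Answer: -\frac{8}{3} + \frac{1}{12} e_{1} e_{2}


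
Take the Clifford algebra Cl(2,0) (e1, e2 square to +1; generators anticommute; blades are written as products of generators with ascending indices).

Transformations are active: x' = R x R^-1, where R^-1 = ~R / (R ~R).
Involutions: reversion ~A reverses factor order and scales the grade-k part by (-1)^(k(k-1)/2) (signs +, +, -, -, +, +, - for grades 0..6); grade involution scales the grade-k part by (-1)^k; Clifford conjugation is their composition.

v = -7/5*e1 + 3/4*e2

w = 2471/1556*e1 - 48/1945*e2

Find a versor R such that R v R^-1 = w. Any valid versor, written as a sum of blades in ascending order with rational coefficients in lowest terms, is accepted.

Equal squares first: v^2 = w^2 = 1009/400. Then v + w = 1463/7780*e1 + 5643/7780*e2 is a versor taking v to w, provided it is invertible.
Answer: 1463/7780*e1 + 5643/7780*e2


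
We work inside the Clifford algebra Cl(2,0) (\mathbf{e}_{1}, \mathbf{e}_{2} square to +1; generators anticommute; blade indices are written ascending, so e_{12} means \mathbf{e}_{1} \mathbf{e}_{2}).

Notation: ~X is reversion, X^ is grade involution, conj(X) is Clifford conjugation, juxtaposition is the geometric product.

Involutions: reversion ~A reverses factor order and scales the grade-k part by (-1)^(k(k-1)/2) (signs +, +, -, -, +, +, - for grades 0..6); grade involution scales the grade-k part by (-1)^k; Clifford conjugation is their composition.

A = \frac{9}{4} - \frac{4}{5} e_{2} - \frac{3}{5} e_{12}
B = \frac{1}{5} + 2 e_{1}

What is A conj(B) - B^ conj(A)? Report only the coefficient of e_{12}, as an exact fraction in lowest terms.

first term: \frac{9}{20} - \frac{9}{2} e_{1} - \frac{34}{25} e_{2} - \frac{43}{25} e_{12}
second term: \frac{9}{20} - \frac{9}{2} e_{1} - \frac{26}{25} e_{2} - \frac{37}{25} e_{12}
Answer: -\frac{6}{25}


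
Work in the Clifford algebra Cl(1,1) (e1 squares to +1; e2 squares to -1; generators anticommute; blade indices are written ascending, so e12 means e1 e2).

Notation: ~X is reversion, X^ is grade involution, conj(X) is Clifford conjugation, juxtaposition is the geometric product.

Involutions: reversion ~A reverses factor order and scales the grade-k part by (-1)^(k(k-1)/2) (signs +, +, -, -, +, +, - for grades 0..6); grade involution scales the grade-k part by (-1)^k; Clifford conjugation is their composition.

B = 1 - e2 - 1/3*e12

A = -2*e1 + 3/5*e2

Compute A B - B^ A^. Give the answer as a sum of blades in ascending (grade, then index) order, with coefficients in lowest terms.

first term: 3/5 - 11/5*e1 + 19/15*e2 + 2*e12
second term: 3/5 + 9/5*e1 + 1/15*e2 - 2*e12
Answer: -4*e1 + 6/5*e2 + 4*e12


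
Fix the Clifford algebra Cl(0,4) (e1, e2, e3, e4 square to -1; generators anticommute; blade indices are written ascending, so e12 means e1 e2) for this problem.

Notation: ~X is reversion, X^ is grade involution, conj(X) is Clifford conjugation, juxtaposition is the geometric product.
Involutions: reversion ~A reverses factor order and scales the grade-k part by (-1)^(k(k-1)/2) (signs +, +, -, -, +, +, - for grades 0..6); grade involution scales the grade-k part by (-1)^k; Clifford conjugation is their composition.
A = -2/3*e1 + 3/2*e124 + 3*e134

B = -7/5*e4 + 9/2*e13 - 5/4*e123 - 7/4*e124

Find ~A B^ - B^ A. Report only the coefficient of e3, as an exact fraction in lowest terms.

first term: -21/8 + 3*e3 + 27/2*e4 + 21/10*e12 + 21/5*e13 - 14/15*e14 - 53/12*e23 + 59/12*e24 - 15/8*e34 - 27/4*e234
second term: 21/8 - 3*e3 - 27/2*e4 - 21/10*e12 - 21/5*e13 + 14/15*e14 - 53/12*e23 + 59/12*e24 - 15/8*e34 - 27/4*e234
Answer: 6


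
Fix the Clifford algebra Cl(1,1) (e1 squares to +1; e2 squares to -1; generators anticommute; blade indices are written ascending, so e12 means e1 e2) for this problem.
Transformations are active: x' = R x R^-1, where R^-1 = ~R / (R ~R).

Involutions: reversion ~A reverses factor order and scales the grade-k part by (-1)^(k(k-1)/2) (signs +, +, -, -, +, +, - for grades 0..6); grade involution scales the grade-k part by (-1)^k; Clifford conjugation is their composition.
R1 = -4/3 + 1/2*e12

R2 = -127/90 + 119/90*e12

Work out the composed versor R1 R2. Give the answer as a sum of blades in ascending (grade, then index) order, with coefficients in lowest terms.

Distribute over the terms of R1 (each basis-blade product reordered to ascending indices, repeated generators contracted through their squares):
(-4/3) R2 = 254/135 - 238/135*e12
(1/2*e12) R2 = 119/180 - 127/180*e12
Summing the partial products and collecting blades:
Answer: 1373/540 - 1333/540*e12


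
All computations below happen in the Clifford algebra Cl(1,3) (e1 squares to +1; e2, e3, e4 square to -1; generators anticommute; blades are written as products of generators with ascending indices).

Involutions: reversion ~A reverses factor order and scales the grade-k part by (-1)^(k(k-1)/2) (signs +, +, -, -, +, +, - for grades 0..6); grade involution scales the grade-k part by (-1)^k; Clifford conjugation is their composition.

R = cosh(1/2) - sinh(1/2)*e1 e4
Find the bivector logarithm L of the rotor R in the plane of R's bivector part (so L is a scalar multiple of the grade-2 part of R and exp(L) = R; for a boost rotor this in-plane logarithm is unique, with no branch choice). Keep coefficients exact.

The scalar part of R is cosh(1/2), giving the rapidity magnitude (cosh is even); the bivector part supplies orientation, its quotient by sinh of the rapidity is the plane, and L = rapidity * plane — unique in that plane, since flipping both signs leaves L unchanged.
Concretely: cosh(rapidity) = cosh(1/2) gives rapidity = ±1/2, and since rapidity/sinh(rapidity) is even the sign is immaterial: L = (rapidity/sinh(rapidity)) * <R>_2 = (1/(2*sinh(1/2))) * <R>_2.
Answer: -1/2*e1 e4


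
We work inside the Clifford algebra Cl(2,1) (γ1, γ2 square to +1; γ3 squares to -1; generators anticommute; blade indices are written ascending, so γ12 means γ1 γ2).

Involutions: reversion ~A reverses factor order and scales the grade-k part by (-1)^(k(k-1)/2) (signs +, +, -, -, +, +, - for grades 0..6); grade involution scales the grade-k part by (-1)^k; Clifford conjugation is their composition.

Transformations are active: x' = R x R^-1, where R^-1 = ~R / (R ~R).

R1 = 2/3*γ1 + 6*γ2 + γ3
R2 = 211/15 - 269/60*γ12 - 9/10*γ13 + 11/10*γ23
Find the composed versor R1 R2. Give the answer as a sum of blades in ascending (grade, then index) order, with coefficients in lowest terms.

Distribute over the terms of R1 (each basis-blade product reordered to ascending indices, repeated generators contracted through their squares):
(2/3*γ1) R2 = 422/45*γ1 - 269/90*γ2 - 3/5*γ3 + 11/15*γ123
(6*γ2) R2 = 269/10*γ1 + 422/5*γ2 + 33/5*γ3 + 27/5*γ123
(γ3) R2 = -9/10*γ1 + 11/10*γ2 + 211/15*γ3 - 269/60*γ123
Summing the partial products and collecting blades:
Answer: 1592/45*γ1 + 3713/45*γ2 + 301/15*γ3 + 33/20*γ123


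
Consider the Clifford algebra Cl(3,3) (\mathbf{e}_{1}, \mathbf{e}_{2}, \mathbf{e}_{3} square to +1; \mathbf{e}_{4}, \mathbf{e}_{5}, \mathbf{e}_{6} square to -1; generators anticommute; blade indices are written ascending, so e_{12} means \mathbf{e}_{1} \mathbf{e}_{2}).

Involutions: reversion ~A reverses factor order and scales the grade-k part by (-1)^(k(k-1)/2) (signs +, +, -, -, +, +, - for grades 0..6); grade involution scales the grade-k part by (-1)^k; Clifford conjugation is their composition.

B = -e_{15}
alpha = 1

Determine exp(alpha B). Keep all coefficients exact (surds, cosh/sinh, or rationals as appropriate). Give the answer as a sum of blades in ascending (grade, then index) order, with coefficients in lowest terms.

B^2 = (-1)^2*(e_{15})^2 = 1*(+1) = 1 (a basis 2-blade squares to minus the product of its generators' squares).
B^2 = 1 — the series telescopes hyperbolically here: l = 1, alpha*l = 1, so exp(alpha B) = cosh(1) + (sinh(1)/1)*B = \cosh{\left(1 \right)} + (\sinh{\left(1 \right)})*B.
Answer: \cosh{\left(1 \right)} - \sinh{\left(1 \right)} e_{15}


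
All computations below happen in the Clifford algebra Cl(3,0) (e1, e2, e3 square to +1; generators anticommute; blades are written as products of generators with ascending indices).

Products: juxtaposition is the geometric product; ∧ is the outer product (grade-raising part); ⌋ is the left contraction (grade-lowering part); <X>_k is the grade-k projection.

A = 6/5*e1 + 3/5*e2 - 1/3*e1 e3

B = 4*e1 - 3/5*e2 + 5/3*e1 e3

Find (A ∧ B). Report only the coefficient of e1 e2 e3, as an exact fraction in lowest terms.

step 1: -78/25*e1 e2 - 6/5*e1 e2 e3
Answer: -6/5


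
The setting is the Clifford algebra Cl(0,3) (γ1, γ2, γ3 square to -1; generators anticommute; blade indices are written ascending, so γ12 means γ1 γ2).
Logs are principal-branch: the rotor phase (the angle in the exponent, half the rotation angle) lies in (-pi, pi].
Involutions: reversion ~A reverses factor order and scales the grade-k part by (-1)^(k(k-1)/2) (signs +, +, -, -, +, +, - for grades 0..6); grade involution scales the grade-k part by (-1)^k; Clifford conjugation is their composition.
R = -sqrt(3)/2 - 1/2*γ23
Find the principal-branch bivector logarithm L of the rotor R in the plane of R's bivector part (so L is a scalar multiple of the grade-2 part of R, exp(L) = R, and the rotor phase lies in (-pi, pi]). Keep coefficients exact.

The scalar part of R is -sqrt(3)/2, and that scalar determines the rotor phase on the principal branch; recovering the unit plane as bivector-part over sine of the phase gives L = phase * plane.
Concretely: cos(phase) = -sqrt(3)/2 gives phase = ±5*pi/6, and since phase/sin(phase) is even the sign is immaterial: L = (phase/sin(phase)) * <R>_2 = (5*pi/3) * <R>_2.
Answer: -5*pi/6*γ23


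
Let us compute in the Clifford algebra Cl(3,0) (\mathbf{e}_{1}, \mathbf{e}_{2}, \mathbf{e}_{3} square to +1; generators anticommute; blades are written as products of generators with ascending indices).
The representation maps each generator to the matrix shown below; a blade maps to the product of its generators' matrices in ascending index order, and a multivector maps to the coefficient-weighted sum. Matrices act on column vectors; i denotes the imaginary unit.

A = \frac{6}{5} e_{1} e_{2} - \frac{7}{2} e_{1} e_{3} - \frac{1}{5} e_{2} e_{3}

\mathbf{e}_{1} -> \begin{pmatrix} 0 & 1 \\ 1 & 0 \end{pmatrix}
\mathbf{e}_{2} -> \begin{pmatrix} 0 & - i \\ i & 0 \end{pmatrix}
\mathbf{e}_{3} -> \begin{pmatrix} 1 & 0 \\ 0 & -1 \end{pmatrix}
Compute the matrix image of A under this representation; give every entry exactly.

Bivector images (products of the table entries): rho(e_{1} e_{2}) = rho(\mathbf{e}_{1})rho(\mathbf{e}_{2}) = \begin{pmatrix} i & 0 \\ 0 & - i \end{pmatrix}; rho(e_{1} e_{3}) = rho(\mathbf{e}_{1})rho(\mathbf{e}_{3}) = \begin{pmatrix} 0 & -1 \\ 1 & 0 \end{pmatrix}; rho(e_{2} e_{3}) = rho(\mathbf{e}_{2})rho(\mathbf{e}_{3}) = \begin{pmatrix} 0 & i \\ i & 0 \end{pmatrix}.
M = (\frac{6}{5})*rho(e_{1} e_{2}) + (-\frac{7}{2})*rho(e_{1} e_{3}) + (-\frac{1}{5})*rho(e_{2} e_{3}), summed entrywise:
Answer: \begin{pmatrix} \frac{6 i}{5} & \frac{7}{2} - \frac{i}{5} \\ - \frac{7}{2} - \frac{i}{5} & - \frac{6 i}{5} \end{pmatrix}


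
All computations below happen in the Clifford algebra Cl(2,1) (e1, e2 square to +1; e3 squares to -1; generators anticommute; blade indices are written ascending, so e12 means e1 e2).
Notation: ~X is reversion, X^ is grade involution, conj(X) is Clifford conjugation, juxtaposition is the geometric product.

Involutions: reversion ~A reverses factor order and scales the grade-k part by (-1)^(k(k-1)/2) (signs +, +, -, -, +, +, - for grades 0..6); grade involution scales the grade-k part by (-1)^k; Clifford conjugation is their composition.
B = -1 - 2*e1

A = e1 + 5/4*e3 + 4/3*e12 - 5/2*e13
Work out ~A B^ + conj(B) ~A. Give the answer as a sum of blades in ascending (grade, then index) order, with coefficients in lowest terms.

first term: 2 - e1 + 8/3*e2 - 25/4*e3 + 4/3*e12 - 5*e13
second term: 2 - e1 - 8/3*e2 + 15/4*e3 + 4/3*e12
Answer: 4 - 2*e1 - 5/2*e3 + 8/3*e12 - 5*e13


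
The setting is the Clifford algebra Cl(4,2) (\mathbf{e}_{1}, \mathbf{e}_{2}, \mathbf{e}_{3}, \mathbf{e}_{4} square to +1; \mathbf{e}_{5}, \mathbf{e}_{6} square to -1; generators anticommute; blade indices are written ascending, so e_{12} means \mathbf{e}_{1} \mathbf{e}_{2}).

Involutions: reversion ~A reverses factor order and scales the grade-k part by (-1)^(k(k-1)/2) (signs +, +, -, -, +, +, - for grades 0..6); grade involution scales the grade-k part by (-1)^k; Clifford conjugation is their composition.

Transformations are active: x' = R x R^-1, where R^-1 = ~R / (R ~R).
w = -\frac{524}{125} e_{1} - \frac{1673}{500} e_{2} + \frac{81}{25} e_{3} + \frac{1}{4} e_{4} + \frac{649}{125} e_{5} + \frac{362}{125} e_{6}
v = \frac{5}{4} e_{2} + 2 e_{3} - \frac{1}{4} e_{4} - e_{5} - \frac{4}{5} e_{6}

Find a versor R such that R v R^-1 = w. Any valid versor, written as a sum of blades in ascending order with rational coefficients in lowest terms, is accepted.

The midline construction: v and w both square to \frac{797}{200}, so reflecting in their sum -\frac{524}{125} e_{1} - \frac{262}{125} e_{2} + \frac{131}{25} e_{3} + \frac{524}{125} e_{5} + \frac{262}{125} e_{6} exchanges them.
Answer: -\frac{524}{125} e_{1} - \frac{262}{125} e_{2} + \frac{131}{25} e_{3} + \frac{524}{125} e_{5} + \frac{262}{125} e_{6}


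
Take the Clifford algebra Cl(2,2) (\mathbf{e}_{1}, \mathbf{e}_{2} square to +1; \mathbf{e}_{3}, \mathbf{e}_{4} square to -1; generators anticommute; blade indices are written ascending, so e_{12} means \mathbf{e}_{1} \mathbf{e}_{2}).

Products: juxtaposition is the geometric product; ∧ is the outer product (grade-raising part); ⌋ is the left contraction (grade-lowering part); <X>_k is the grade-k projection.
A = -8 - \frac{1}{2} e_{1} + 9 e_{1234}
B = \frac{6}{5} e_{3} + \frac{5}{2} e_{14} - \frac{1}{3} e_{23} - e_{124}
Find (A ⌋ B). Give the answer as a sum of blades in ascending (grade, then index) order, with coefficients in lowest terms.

step 1: -\frac{48}{5} e_{3} - \frac{5}{4} e_{4} - 20 e_{14} + \frac{8}{3} e_{23} + \frac{1}{2} e_{24} + 8 e_{124}
Answer: -\frac{48}{5} e_{3} - \frac{5}{4} e_{4} - 20 e_{14} + \frac{8}{3} e_{23} + \frac{1}{2} e_{24} + 8 e_{124}


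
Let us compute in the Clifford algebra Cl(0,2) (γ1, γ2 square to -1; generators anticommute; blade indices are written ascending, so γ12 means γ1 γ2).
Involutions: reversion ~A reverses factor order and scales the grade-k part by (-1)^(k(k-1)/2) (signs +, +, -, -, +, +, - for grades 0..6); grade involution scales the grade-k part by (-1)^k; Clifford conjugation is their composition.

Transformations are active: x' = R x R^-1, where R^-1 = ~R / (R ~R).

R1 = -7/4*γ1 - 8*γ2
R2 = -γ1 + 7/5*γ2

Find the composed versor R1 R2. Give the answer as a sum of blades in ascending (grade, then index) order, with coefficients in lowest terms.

Distribute over the terms of R1 (each basis-blade product reordered to ascending indices, repeated generators contracted through their squares):
(-7/4*γ1) R2 = -7/4 - 49/20*γ12
(-8*γ2) R2 = 56/5 - 8*γ12
Summing the partial products and collecting blades:
Answer: 189/20 - 209/20*γ12


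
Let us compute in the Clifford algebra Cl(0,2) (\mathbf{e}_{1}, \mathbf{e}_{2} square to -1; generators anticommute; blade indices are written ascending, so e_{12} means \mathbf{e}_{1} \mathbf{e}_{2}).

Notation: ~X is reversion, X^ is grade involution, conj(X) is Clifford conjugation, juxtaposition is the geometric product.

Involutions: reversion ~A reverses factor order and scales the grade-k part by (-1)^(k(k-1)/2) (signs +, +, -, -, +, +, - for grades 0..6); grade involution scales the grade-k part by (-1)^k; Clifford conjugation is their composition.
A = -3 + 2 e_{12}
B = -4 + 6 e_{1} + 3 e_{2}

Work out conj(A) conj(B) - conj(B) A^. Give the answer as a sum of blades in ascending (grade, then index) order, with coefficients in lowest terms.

first term: 12 + 12 e_{1} + 21 e_{2} + 8 e_{12}
second term: 12 + 12 e_{1} + 21 e_{2} - 8 e_{12}
Answer: 16 e_{12}


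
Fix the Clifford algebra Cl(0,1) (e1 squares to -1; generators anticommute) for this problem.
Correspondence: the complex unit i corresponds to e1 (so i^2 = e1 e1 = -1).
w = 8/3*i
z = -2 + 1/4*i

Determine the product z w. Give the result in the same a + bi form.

In blades: z = -2 + 1/4*e1, w = 8/3*e1.
Distribute z over w term by term (generator squares from the signature, products reordered to ascending indices): (-2)*w = -16/3*e1; (1/4*e1)*w = -2/3.
Sum: -2/3 - 16/3*e1; translating back through the correspondence:
Answer: -2/3 - 16/3*i


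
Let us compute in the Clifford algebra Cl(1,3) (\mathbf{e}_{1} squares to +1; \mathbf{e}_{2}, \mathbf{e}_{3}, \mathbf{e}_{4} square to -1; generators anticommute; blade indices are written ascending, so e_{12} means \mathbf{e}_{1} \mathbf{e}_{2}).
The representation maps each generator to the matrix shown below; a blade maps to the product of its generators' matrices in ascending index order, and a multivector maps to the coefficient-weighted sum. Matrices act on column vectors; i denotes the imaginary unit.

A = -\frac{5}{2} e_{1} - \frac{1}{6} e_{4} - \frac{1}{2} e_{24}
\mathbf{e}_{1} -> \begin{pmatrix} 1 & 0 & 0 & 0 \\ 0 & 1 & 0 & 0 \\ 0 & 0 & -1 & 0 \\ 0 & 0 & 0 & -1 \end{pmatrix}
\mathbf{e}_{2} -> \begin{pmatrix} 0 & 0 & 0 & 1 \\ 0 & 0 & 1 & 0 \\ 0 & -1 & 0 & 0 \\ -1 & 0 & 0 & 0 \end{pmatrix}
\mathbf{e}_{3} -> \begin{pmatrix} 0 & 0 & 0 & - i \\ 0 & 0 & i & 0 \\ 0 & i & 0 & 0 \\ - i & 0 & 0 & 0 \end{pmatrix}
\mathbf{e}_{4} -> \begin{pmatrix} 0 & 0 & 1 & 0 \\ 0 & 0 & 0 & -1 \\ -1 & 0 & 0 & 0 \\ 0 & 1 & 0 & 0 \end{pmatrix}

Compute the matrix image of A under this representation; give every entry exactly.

Bivector images (products of the table entries): rho(e_{24}) = rho(\mathbf{e}_{2})rho(\mathbf{e}_{4}) = \begin{pmatrix} 0 & 1 & 0 & 0 \\ -1 & 0 & 0 & 0 \\ 0 & 0 & 0 & 1 \\ 0 & 0 & -1 & 0 \end{pmatrix}.
M = (-\frac{5}{2})*rho(e_{1}) + (-\frac{1}{6})*rho(e_{4}) + (-\frac{1}{2})*rho(e_{24}), summed entrywise:
Answer: \begin{pmatrix} - \frac{5}{2} & - \frac{1}{2} & - \frac{1}{6} & 0 \\ \frac{1}{2} & - \frac{5}{2} & 0 & \frac{1}{6} \\ \frac{1}{6} & 0 & \frac{5}{2} & - \frac{1}{2} \\ 0 & - \frac{1}{6} & \frac{1}{2} & \frac{5}{2} \end{pmatrix}


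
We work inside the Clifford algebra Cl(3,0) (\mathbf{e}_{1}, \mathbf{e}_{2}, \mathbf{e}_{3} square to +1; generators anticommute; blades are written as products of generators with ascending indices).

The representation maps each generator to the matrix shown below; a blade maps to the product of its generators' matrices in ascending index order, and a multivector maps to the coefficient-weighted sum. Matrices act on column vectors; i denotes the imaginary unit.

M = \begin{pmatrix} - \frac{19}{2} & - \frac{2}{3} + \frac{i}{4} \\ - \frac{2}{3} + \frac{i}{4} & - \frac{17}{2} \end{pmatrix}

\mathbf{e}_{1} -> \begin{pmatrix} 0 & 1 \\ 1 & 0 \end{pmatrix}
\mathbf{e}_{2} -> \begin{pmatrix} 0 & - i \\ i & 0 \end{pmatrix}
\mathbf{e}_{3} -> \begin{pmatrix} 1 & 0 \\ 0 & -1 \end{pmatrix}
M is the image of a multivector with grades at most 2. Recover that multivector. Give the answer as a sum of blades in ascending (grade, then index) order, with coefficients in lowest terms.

Method: 1, rho(e_{1}), rho(e_{2}), rho(e_{3}) form a trace-orthogonal basis of the 2x2 complex matrices (tr(X Y) = 2 if X = Y, else 0), so M = m0*1 + m1*rho(e_{1}) + m2*rho(e_{2}) + m3*rho(e_{3}) with m0 = tr(M)/2 = -9, m1 = tr(M rho(e_{1}))/2 = - \frac{2}{3} + \frac{i}{4}, m2 = tr(M rho(e_{2}))/2 = 0, m3 = tr(M rho(e_{3}))/2 = - \frac{1}{2}.
Multiplying table entries, the bivector images are rho(e_{1} e_{2}) = i*rho(e_{3}), rho(e_{1} e_{3}) = -i*rho(e_{2}), rho(e_{2} e_{3}) = i*rho(e_{1}); with real blade coefficients the real parts of m0..m3 are the coefficients of 1, e_{1}, e_{2}, e_{3} and the imaginary parts give the bivectors (e_{2} e_{3}: Im m1, e_{1} e_{3}: -Im m2, e_{1} e_{2}: Im m3).
Answer: -9 - \frac{2}{3} e_{1} - \frac{1}{2} e_{3} + \frac{1}{4} e_{2} e_{3}


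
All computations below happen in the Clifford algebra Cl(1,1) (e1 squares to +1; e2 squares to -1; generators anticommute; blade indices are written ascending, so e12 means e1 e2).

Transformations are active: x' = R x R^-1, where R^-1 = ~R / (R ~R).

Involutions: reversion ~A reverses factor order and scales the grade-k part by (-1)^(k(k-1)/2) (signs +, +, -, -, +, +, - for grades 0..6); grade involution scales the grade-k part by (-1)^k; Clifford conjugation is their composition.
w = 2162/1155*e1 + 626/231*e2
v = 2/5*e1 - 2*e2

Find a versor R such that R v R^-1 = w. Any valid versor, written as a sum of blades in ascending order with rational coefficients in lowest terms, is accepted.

Since q(v) = q(w) = -96/25, the sum R = v + w = 2624/1155*e1 + 164/231*e2 does the job whenever invertible.
Answer: 2624/1155*e1 + 164/231*e2


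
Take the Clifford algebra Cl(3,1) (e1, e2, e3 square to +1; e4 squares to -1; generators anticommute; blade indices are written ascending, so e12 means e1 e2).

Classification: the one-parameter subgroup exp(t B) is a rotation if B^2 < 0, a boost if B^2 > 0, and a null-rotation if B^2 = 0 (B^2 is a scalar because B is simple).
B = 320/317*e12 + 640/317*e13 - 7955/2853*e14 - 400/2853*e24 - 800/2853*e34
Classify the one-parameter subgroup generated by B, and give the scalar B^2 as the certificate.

B^2 term by term: the squares give (320/317)^2*(e12)^2 + (640/317)^2*(e13)^2 + (-7955/2853)^2*(e14)^2 + (-400/2853)^2*(e24)^2 + (-800/2853)^2*(e34)^2 = 102400/100489*(-1) + 409600/100489*(-1) + 63282025/8139609*(+1) + 160000/8139609*(+1) + 640000/8139609*(+1) = 25/9 (each basis 2-blade squares to minus the product of its generators' squares); cross terms between blades sharing an index anticommute and cancel; the commuting (index-disjoint) pairs give grade-4 terms 2*c*c'*(blade product), which cancel blade by blade — e1234: -512000/904401 + 512000/904401 = 0 — confirming B is simple. So B^2 = 25/9.
Answer: boost, certificate B^2 = 25/9. One invariant decides it: the square 25/9 survives every conjugation, and its sign is exactly the classification.


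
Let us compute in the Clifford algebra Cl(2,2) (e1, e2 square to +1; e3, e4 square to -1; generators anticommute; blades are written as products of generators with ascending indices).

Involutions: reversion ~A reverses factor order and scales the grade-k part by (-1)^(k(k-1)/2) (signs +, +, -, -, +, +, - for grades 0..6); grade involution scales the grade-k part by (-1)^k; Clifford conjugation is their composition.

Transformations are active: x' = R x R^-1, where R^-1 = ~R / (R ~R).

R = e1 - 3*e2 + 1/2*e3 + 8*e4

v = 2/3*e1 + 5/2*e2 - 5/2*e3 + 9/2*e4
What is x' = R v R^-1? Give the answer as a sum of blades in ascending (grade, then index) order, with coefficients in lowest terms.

~R = e1 - 3*e2 + 1/2*e3 + 8*e4, and R ~R = -217/4, so R^-1 = ~R / (-217/4).
R v = -499/12 + 9/2*e1 e2 - 17/6*e1 e3 - 5/6*e1 e4 + 25/4*e2 e3 - 67/2*e2 e4 + 89/4*e3 e4
Answer: 188/217*e1 - 3081/434*e2 + 4253/1302*e3 + 10109/1302*e4


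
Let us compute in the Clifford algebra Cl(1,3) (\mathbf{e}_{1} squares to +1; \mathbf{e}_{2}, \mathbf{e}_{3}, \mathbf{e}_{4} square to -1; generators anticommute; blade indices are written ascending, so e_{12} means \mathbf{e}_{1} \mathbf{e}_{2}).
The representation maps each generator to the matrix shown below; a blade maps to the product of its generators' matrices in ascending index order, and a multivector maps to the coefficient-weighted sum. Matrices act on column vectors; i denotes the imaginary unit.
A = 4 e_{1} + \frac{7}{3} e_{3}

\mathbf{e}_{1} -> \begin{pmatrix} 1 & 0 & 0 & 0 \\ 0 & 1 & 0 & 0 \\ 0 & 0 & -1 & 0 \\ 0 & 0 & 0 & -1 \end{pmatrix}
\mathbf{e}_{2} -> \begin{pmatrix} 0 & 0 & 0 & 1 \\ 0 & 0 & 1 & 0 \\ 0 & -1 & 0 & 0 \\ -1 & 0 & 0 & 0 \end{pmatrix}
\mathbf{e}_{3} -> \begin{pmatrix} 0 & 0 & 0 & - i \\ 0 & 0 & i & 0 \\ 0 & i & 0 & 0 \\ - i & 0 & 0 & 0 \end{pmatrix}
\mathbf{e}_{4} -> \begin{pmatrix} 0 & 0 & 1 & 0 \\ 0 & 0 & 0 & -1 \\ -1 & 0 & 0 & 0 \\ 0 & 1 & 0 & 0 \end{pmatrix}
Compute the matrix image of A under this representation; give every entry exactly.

M = (4)*rho(e_{1}) + (\frac{7}{3})*rho(e_{3}), summed entrywise:
Answer: \begin{pmatrix} 4 & 0 & 0 & - \frac{7 i}{3} \\ 0 & 4 & \frac{7 i}{3} & 0 \\ 0 & \frac{7 i}{3} & -4 & 0 \\ - \frac{7 i}{3} & 0 & 0 & -4 \end{pmatrix}


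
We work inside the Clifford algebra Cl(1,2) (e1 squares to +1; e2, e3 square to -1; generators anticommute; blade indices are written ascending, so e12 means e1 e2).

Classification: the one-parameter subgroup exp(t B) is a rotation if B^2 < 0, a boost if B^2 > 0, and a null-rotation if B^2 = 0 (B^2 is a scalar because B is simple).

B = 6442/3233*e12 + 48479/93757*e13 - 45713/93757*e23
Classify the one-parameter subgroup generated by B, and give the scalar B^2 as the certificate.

B^2 term by term: the squares give (6442/3233)^2*(e12)^2 + (48479/93757)^2*(e13)^2 + (-45713/93757)^2*(e23)^2 = 41499364/10452289*(+1) + 2350213441/8790375049*(+1) + 2089678369/8790375049*(-1) = 4 (each basis 2-blade squares to minus the product of its generators' squares); cross terms between blades sharing an index anticommute and cancel. So B^2 = 4.
Answer: boost, certificate B^2 = 4. No conjugation can change B^2 = 4; the sign gives the class.


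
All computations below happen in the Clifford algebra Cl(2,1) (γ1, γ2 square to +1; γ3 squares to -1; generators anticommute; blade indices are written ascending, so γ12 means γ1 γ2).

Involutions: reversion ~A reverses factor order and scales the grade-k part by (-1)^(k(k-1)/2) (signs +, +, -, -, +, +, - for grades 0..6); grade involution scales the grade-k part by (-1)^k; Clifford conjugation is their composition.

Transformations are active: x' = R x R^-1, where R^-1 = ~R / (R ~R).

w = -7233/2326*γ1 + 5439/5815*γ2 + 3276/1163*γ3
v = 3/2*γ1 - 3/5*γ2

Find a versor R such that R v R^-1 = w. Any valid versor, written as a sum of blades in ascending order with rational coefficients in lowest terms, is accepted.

Key observation: q(v) = q(w) = 261/100 (sandwiches preserve the norm), so R = v + w = -1872/1163*γ1 + 390/1163*γ2 + 3276/1163*γ3 works whenever it is invertible — the component of v along it is kept and (v - w)/2 reverses, sending v to w.
Answer: -1872/1163*γ1 + 390/1163*γ2 + 3276/1163*γ3


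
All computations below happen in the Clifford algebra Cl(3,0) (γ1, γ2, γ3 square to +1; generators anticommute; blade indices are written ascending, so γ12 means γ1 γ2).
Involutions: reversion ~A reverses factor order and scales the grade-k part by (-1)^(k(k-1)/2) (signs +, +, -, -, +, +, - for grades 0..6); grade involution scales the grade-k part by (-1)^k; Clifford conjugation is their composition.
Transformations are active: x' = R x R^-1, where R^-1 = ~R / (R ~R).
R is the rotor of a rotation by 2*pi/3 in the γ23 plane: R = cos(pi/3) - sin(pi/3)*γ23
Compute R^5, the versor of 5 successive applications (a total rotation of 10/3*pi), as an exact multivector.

The rotor phase is half the rotation angle and phases add under composition, so 5 steps in the γ23 plane accumulate phase 5*(pi/3) = 5*pi/3: R^5 = cos(5*pi/3) - sin(5*pi/3)*γ23.
cos(5*pi/3) = 1/2 and sin(5*pi/3) = -sqrt(3)/2, so R^5 = 1/2 + sqrt(3)/2*γ23. The net rotation is 4/3*pi (after discarding 1 full turn, each of which contributes a factor -1 to the rotor); the rotor keeps the half-angle phase exactly.
Answer: 1/2 + sqrt(3)/2*γ23


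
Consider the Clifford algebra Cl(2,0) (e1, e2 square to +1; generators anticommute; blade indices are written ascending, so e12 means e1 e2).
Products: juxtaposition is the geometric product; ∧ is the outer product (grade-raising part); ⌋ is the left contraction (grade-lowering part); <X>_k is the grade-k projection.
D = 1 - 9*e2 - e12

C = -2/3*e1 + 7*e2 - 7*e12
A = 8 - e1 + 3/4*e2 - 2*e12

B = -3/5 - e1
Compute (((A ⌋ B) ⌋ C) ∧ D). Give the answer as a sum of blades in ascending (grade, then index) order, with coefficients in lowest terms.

step 1: -19/5 - 8*e1
step 2: 16/3 + 38/15*e1 + 147/5*e2 + 133/5*e12
step 3: 16/3 + 38/15*e1 - 93/5*e2 - 23/15*e12
Answer: 16/3 + 38/15*e1 - 93/5*e2 - 23/15*e12


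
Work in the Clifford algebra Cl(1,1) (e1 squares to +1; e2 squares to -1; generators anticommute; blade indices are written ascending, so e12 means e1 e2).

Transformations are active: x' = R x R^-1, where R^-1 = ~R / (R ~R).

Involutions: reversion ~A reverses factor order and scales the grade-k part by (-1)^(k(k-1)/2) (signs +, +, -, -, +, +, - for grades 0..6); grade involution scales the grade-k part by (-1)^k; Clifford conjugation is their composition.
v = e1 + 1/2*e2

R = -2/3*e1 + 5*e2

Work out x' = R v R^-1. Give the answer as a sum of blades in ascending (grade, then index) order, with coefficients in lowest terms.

~R = -2/3*e1 + 5*e2, and R ~R = -221/9, so R^-1 = ~R / (-221/9).
R v = -19/6 - 16/3*e12
Answer: -259/221*e1 + 349/442*e2


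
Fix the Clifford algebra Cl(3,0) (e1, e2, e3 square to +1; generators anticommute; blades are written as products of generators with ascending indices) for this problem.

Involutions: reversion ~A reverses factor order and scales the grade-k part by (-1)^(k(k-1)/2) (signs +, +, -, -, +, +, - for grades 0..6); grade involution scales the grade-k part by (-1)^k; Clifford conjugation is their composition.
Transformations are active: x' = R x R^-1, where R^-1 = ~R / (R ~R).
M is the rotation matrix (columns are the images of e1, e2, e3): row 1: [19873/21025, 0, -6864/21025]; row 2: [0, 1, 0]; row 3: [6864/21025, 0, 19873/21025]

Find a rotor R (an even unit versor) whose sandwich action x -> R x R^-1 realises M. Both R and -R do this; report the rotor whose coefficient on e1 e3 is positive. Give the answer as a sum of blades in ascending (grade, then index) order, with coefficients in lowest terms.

Method: write R = a + b12*e1 e2 + b13*e1 e3 + b23*e2 e3 with a^2 + b12^2 + b13^2 + b23^2 = 1 (so R^-1 = ~R). Expanding the columns R e_j ~R gives tr M = 4a^2 - 1 and, from the antisymmetric part, M21 - M12 = -4a*b12, M13 - M31 = 4a*b13, M32 - M23 = -4a*b23.
Here tr M = 60771/21025, so a^2 = (1 + tr M)/4 = 20449/21025 and a = ±143/145. Taking a = 143/145: M21 - M12 = 0, M13 - M31 = -13728/21025, M32 - M23 = 0, giving b12 = 0, b13 = -24/145, b23 = 0, i.e. R = 143/145 - 24/145*e1 e3.
Its e1 e3 coefficient is negative, so report the other preimage -R.
Answer: -143/145 + 24/145*e1 e3. Note: both R and -R realise this M (trace 60771/21025); the covering map identifies them, and the e1 e3-coefficient sign is the tie-breaker.


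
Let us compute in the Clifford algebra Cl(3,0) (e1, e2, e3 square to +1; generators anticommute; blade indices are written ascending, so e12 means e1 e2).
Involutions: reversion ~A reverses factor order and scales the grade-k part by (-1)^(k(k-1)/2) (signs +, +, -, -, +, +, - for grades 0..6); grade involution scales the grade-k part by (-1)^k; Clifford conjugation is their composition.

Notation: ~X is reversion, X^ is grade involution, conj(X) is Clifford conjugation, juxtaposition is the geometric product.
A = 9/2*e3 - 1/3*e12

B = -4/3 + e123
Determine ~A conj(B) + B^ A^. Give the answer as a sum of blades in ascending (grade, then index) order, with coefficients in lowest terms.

first term: -19/3*e3 + 73/18*e12
second term: 17/3*e3 + 89/18*e12
Answer: -2/3*e3 + 9*e12


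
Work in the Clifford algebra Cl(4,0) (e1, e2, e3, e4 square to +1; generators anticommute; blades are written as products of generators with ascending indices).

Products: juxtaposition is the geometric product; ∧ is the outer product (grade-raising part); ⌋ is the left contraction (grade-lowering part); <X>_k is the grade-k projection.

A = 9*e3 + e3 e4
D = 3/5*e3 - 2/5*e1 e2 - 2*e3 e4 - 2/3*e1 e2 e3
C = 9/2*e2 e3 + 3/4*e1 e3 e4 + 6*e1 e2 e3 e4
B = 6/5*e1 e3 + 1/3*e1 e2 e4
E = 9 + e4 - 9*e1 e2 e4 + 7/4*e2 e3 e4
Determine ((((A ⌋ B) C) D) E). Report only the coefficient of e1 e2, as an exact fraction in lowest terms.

step 1: -54/5*e1
step 2: -81/10*e3 e4 - 243/5*e1 e2 e3 - 324/5*e2 e3 e4
step 3: -243/5 - 648/5*e2 - 486/25*e3 + 243/50*e4 - 729/25*e1 e2 + 216/5*e1 e4 + 972/25*e2 e4 + 459/5*e1 e2 e4 - 648/25*e1 e3 e4 + 81/25*e1 e2 e3 e4
step 4: 19683/50 + 7749/20*e1 - 37908/25*e2 - 1944/25*e3 - 2673/10*e4 - 8451/50*e1 e2 + 13473/100*e1 e3 - 3888/5*e1 e4 + 48357/200*e2 e3 + 12717/50*e2 e4 - 6156/25*e3 e4 + 1971/25*e1 e2 e3 + 30861/25*e1 e2 e4 - 28431/100*e1 e3 e4 - 1701/20*e2 e3 e4 + 5103/25*e1 e2 e3 e4
Answer: -8451/50


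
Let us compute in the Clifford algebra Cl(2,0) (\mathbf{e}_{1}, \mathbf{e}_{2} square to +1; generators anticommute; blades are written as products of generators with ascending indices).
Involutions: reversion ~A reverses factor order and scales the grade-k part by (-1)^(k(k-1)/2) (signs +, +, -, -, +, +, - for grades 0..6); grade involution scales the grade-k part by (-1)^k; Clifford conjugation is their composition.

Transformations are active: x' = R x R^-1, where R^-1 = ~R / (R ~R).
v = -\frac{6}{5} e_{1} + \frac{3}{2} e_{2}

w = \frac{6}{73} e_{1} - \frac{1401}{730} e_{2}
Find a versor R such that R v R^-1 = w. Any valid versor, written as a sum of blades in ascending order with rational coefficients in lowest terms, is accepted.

Key observation: q(v) = q(w) = \frac{369}{100} (sandwiches preserve the norm), so R = v + w = -\frac{408}{365} e_{1} - \frac{153}{365} e_{2} works whenever it is invertible — the component of v along it is kept and (v - w)/2 reverses, sending v to w.
Answer: -\frac{408}{365} e_{1} - \frac{153}{365} e_{2}


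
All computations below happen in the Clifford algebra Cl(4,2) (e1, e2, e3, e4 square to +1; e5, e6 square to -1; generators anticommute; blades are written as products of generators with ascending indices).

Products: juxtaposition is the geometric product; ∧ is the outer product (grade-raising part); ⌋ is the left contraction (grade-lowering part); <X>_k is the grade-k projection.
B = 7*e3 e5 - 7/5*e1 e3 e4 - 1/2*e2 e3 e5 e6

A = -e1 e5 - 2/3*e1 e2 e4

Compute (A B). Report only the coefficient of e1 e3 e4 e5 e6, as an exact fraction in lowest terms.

step 1: -7*e1 e3 - 14/15*e2 e3 - 7/5*e3 e4 e5 - 1/2*e1 e2 e3 e6 + 14/3*e1 e2 e3 e4 e5 + 1/3*e1 e3 e4 e5 e6
Answer: 1/3
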